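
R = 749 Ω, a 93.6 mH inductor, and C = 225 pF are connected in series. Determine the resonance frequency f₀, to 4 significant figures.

34.68 kHz

ω₀ = 1/√(LC) = 1/√(0.0936 × 2.25e-10) = 217900 rad/s
f₀ = ω₀/(2π) = 34.68 kHz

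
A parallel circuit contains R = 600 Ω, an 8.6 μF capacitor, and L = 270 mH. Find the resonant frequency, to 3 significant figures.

ω₀ = 1/√(LC) = 1/√(0.27 × 8.6e-06) = 656.2 rad/s
f₀ = ω₀/(2π) = 104 Hz

104 Hz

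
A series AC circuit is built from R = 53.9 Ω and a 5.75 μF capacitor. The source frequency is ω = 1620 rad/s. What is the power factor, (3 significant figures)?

X_C = 1/(ωC) = 107 Ω
Z = 53.9 − j107 Ω
|Z| = √(53.9² + 107²) = 120 Ω
∠Z = arctan(-107/53.9) = -63.3°
cos φ = cos(-63.3°) = 0.449

0.449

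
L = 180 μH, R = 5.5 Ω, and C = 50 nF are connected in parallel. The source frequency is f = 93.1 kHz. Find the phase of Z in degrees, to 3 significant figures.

-6.20°

ω = 2πf = 585000 rad/s
X_L = ωL = 105 Ω
X_C = 1/(ωC) = 34.2 Ω
Parallel: admittances add. Y = 1/R + 1/(jωL) + jωC
Y = (0.182 + j0.0198) S
|Y| = 0.183 S → |Z| = 1/|Y| = 5.47 Ω, ∠Z = −∠Y = -6.20°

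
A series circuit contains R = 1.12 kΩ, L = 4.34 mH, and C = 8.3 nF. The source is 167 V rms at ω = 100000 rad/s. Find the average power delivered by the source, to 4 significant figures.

16.90 W

X_L = ωL = 434.0 Ω
X_C = 1/(ωC) = 1205 Ω
Net reactance X = X_L − X_C = -770.8 Ω
Z = 1120 − j770.8 Ω
|Z| = √(1120² + 770.8²) = 1360 Ω
∠Z = arctan(-770.8/1120) = -34.54°
I = V/|Z| = 122.8 mA
P = VI cos φ = 167 × 0.1228 × cos(-34.54°) = 16.90 W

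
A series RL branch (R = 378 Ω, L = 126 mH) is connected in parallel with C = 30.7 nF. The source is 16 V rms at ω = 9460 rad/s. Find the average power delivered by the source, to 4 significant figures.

61.89 mW

X_L = ωL = 1192 Ω
X_C = 1/(ωC) = 3443 Ω
Branch 1 (R+jX_L): Z₁ = 378.0 + j1192 Ω, |Z₁| = 1250 Ω
Branch 2 (−jX_C): Z₂ = −j3443 Ω
Parallel: Z = Z₁Z₂/(Z₁+Z₂), |Z| = 1886 Ω, ∠Z = 62.87°
I = V/|Z| = 8.483 mA
P = VI cos φ = 16 × 0.008483 × cos(62.87°) = 61.89 mW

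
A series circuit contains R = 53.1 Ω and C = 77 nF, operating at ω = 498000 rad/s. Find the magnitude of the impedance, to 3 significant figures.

59.2 Ω

X_C = 1/(ωC) = 26.1 Ω
Z = 53.1 − j26.1 Ω
|Z| = √(53.1² + 26.1²) = 59.2 Ω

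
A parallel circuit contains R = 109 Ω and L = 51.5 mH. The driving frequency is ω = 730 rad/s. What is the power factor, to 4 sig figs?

0.3261

X_L = ωL = 37.59 Ω
Parallel: admittances add. Y = 1/R + 1/(jωL)
Y = (0.009174 − j0.02660) S
|Y| = 0.02814 S → |Z| = 1/|Y| = 35.54 Ω, ∠Z = −∠Y = 70.97°
cos φ = cos(70.97°) = 0.3261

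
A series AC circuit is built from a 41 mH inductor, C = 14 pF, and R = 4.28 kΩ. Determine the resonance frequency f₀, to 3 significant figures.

210 kHz

ω₀ = 1/√(LC) = 1/√(0.041 × 1.4e-11) = 1.32e+06 rad/s
f₀ = ω₀/(2π) = 210 kHz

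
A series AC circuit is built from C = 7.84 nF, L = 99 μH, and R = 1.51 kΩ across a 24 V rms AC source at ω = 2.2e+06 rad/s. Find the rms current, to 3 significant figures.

15.8 mA

X_L = ωL = 218 Ω
X_C = 1/(ωC) = 58.0 Ω
Net reactance X = X_L − X_C = 160 Ω
Z = 1510 + j160 Ω
|Z| = √(1510² + 160²) = 1520 Ω
I = V/|Z| = 24/1520 = 15.8 mA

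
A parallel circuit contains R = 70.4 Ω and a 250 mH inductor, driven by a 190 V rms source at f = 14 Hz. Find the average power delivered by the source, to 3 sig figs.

ω = 2πf = 87.96 rad/s
X_L = ωL = 22.0 Ω
Parallel: admittances add. Y = 1/R + 1/(jωL)
Y = (0.0142 − j0.0455) S
|Y| = 0.0476 S → |Z| = 1/|Y| = 21.0 Ω, ∠Z = −∠Y = 72.7°
I = V/|Z| = 9.05 A
P = VI cos φ = 190 × 9.05 × cos(72.7°) = 513 W

513 W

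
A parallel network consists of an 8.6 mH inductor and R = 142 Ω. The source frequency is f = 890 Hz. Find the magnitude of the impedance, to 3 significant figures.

ω = 2πf = 5592 rad/s
X_L = ωL = 48.1 Ω
Parallel: admittances add. Y = 1/R + 1/(jωL)
Y = (0.00704 − j0.0208) S
|Y| = 0.0220 S → |Z| = 1/|Y| = 45.6 Ω, ∠Z = −∠Y = 71.3°

45.6 Ω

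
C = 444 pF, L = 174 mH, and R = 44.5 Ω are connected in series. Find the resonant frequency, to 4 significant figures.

ω₀ = 1/√(LC) = 1/√(0.174 × 4.44e-10) = 113800 rad/s
f₀ = ω₀/(2π) = 18.11 kHz

18.11 kHz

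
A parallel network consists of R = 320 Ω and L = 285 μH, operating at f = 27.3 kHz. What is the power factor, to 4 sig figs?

0.1510

ω = 2πf = 171500 rad/s
X_L = ωL = 48.89 Ω
Parallel: admittances add. Y = 1/R + 1/(jωL)
Y = (0.003125 − j0.02046) S
|Y| = 0.02069 S → |Z| = 1/|Y| = 48.33 Ω, ∠Z = −∠Y = 81.31°
cos φ = cos(81.31°) = 0.1510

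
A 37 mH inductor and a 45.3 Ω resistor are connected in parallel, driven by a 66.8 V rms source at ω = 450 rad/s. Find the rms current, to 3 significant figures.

X_L = ωL = 16.6 Ω
Parallel: admittances add. Y = 1/R + 1/(jωL)
Y = (0.0221 − j0.0601) S
|Y| = 0.0640 S → |Z| = 1/|Y| = 15.6 Ω, ∠Z = −∠Y = 69.8°
I = V/|Z| = 66.8/15.6 = 4.27 A

4.27 A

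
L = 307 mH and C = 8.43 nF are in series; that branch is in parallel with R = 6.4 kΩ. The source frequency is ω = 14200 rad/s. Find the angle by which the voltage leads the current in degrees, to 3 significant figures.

-58.0°

X_L = ωL = 4360 Ω
X_C = 1/(ωC) = 8350 Ω
Branch 1: Z₁ = R = 6400 Ω
Branch 2 (series LC): Z₂ = j(X_L − X_C) = −j3990 Ω
Parallel: Z = Z₁Z₂/(Z₁+Z₂), |Z| = 3390 Ω, ∠Z = -58.0°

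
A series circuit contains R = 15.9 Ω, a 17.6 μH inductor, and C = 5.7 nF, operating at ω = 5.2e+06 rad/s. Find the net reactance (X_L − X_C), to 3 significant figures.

X_L = ωL = 91.5 Ω
X_C = 1/(ωC) = 33.7 Ω
X = 91.5 − 33.7 = 57.8 Ω

57.8 Ω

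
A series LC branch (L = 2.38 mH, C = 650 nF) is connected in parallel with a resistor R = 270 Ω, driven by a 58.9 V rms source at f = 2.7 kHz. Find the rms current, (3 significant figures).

1.19 A

ω = 2πf = 16960 rad/s
X_L = ωL = 40.4 Ω
X_C = 1/(ωC) = 90.7 Ω
Branch 1: Z₁ = R = 270 Ω
Branch 2 (series LC): Z₂ = j(X_L − X_C) = −j50.3 Ω
Parallel: Z = Z₁Z₂/(Z₁+Z₂), |Z| = 49.5 Ω, ∠Z = -79.4°
I = V/|Z| = 58.9/49.5 = 1.19 A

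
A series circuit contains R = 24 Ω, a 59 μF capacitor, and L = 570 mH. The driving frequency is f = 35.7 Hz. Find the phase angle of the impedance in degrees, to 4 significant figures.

ω = 2πf = 224.3 rad/s
X_L = ωL = 127.9 Ω
X_C = 1/(ωC) = 75.56 Ω
Net reactance X = X_L − X_C = 52.30 Ω
Z = 24.00 + j52.30 Ω
|Z| = √(24.00² + 52.30²) = 57.54 Ω
∠Z = arctan(52.30/24.00) = 65.35°

65.35°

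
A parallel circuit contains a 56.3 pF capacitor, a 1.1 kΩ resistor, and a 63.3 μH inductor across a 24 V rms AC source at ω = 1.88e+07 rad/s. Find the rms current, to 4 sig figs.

22.44 mA

X_L = ωL = 1190 Ω
X_C = 1/(ωC) = 944.8 Ω
Parallel: admittances add. Y = 1/R + 1/(jωL) + jωC
Y = (0.0009091 + j0.0002181) S
|Y| = 0.0009349 S → |Z| = 1/|Y| = 1070 Ω, ∠Z = −∠Y = -13.49°
I = V/|Z| = 24/1070 = 22.44 mA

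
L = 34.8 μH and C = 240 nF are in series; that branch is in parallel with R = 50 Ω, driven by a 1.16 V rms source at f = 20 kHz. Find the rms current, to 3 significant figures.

ω = 2πf = 125700 rad/s
X_L = ωL = 4.37 Ω
X_C = 1/(ωC) = 33.2 Ω
Branch 1: Z₁ = R = 50.0 Ω
Branch 2 (series LC): Z₂ = j(X_L − X_C) = −j28.8 Ω
Parallel: Z = Z₁Z₂/(Z₁+Z₂), |Z| = 24.9 Ω, ∠Z = -60.1°
I = V/|Z| = 1.16/24.9 = 46.5 mA

46.5 mA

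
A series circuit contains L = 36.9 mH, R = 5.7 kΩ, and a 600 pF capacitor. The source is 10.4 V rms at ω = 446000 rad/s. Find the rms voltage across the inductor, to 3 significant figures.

12.3 V

X_L = ωL = 16500 Ω
X_C = 1/(ωC) = 3740 Ω
Net reactance X = X_L − X_C = 12700 Ω
Z = 5700 + j12700 Ω
|Z| = √(5700² + 12700²) = 13900 Ω
I = V/|Z| = 746 μA
V_L = I·|Z_L| = 0.000746 × 16500 = 12.3 V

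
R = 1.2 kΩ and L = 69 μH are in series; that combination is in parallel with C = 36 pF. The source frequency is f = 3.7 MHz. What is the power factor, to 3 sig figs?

0.565

ω = 2πf = 2.325e+07 rad/s
X_L = ωL = 1600 Ω
X_C = 1/(ωC) = 1190 Ω
Branch 1 (R+jX_L): Z₁ = 1200 + j1600 Ω, |Z₁| = 2000 Ω
Branch 2 (−jX_C): Z₂ = −j1190 Ω
Parallel: Z = Z₁Z₂/(Z₁+Z₂), |Z| = 1890 Ω, ∠Z = -55.6°
cos φ = cos(-55.6°) = 0.565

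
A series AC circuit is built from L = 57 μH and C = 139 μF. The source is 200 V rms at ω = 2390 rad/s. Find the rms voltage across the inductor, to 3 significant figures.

X_L = ωL = 0.136 Ω
X_C = 1/(ωC) = 3.01 Ω
Net reactance X = X_L − X_C = -2.87 Ω
Z = − j2.87 Ω
|Z| = √(0² + 2.87²) = 2.87 Ω
I = V/|Z| = 69.6 A
V_L = I·|Z_L| = 69.6 × 0.136 = 9.48 V

9.48 V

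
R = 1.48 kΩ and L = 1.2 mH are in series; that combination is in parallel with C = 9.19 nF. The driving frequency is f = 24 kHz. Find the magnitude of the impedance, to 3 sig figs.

683 Ω

ω = 2πf = 150800 rad/s
X_L = ωL = 181 Ω
X_C = 1/(ωC) = 722 Ω
Branch 1 (R+jX_L): Z₁ = 1480 + j181 Ω, |Z₁| = 1490 Ω
Branch 2 (−jX_C): Z₂ = −j722 Ω
Parallel: Z = Z₁Z₂/(Z₁+Z₂), |Z| = 683 Ω, ∠Z = -63.0°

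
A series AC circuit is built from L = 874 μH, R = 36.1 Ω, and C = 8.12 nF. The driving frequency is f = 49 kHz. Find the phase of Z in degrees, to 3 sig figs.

ω = 2πf = 307900 rad/s
X_L = ωL = 269 Ω
X_C = 1/(ωC) = 400 Ω
Net reactance X = X_L − X_C = -131 Ω
Z = 36.1 − j131 Ω
|Z| = √(36.1² + 131²) = 136 Ω
∠Z = arctan(-131/36.1) = -74.6°

-74.6°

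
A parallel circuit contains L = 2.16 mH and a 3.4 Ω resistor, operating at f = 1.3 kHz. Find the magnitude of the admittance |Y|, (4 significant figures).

299.5 mS

ω = 2πf = 8168 rad/s
X_L = ωL = 17.64 Ω
Parallel: admittances add. Y = 1/R + 1/(jωL)
Y = (0.2941 − j0.05668) S
|Y| = 0.2995 S → |Z| = 1/|Y| = 3.339 Ω, ∠Z = −∠Y = 10.91°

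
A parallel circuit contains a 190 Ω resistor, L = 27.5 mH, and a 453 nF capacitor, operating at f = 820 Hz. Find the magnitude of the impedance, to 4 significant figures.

141.4 Ω

ω = 2πf = 5152 rad/s
X_L = ωL = 141.7 Ω
X_C = 1/(ωC) = 428.5 Ω
Parallel: admittances add. Y = 1/R + 1/(jωL) + jωC
Y = (0.005263 − j0.004724) S
|Y| = 0.007072 S → |Z| = 1/|Y| = 141.4 Ω, ∠Z = −∠Y = 41.91°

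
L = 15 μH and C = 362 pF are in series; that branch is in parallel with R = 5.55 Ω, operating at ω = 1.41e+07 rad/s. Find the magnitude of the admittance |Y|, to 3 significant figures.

X_L = ωL = 212 Ω
X_C = 1/(ωC) = 196 Ω
Branch 1: Z₁ = R = 5.55 Ω
Branch 2 (series LC): Z₂ = j(X_L − X_C) = j15.6 Ω
Parallel: Z = Z₁Z₂/(Z₁+Z₂), |Z| = 5.23 Ω, ∠Z = 19.6°
|Y| = 1/|Z| = 191 mS

191 mS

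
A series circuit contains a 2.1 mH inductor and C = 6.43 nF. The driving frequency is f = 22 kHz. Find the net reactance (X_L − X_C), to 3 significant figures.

ω = 2πf = 138200 rad/s
X_L = ωL = 290 Ω
X_C = 1/(ωC) = 1130 Ω
X = 290 − 1130 = -835 Ω

-835 Ω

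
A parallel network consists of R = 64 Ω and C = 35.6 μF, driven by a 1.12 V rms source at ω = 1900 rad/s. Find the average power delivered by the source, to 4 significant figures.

19.60 mW

X_C = 1/(ωC) = 14.78 Ω
Parallel: admittances add. Y = 1/R + jωC
Y = (0.01562 + j0.06764) S
|Y| = 0.06942 S → |Z| = 1/|Y| = 14.40 Ω, ∠Z = −∠Y = -76.99°
I = V/|Z| = 77.75 mA
P = VI cos φ = 1.12 × 0.07775 × cos(-76.99°) = 19.60 mW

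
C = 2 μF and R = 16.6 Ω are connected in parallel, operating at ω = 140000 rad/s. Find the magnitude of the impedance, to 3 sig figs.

3.49 Ω

X_C = 1/(ωC) = 3.57 Ω
Parallel: admittances add. Y = 1/R + jωC
Y = (0.0602 + j0.280) S
|Y| = 0.286 S → |Z| = 1/|Y| = 3.49 Ω, ∠Z = −∠Y = -77.9°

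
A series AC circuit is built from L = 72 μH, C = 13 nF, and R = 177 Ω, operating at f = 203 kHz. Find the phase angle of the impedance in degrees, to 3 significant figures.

ω = 2πf = 1.275e+06 rad/s
X_L = ωL = 91.8 Ω
X_C = 1/(ωC) = 60.3 Ω
Net reactance X = X_L − X_C = 31.5 Ω
Z = 177 + j31.5 Ω
|Z| = √(177² + 31.5²) = 180 Ω
∠Z = arctan(31.5/177) = 10.1°

10.1°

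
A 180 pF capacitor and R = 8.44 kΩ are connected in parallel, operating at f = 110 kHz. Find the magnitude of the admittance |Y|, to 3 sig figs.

172 μS

ω = 2πf = 691200 rad/s
X_C = 1/(ωC) = 8040 Ω
Parallel: admittances add. Y = 1/R + jωC
Y = (0.000118 + j0.000124) S
|Y| = 0.000172 S → |Z| = 1/|Y| = 5820 Ω, ∠Z = −∠Y = -46.4°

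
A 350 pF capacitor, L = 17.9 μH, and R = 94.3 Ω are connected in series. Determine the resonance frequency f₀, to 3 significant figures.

2.01 MHz

ω₀ = 1/√(LC) = 1/√(1.79e-05 × 3.5e-10) = 1.263e+07 rad/s
f₀ = ω₀/(2π) = 2.01 MHz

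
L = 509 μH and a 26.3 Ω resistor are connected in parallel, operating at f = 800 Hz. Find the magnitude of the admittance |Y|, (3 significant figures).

ω = 2πf = 5027 rad/s
X_L = ωL = 2.56 Ω
Parallel: admittances add. Y = 1/R + 1/(jωL)
Y = (0.0380 − j0.391) S
|Y| = 0.393 S → |Z| = 1/|Y| = 2.55 Ω, ∠Z = −∠Y = 84.4°

393 mS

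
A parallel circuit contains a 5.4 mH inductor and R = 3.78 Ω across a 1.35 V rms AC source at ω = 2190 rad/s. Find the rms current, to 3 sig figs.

375 mA

X_L = ωL = 11.8 Ω
Parallel: admittances add. Y = 1/R + 1/(jωL)
Y = (0.265 − j0.0846) S
|Y| = 0.278 S → |Z| = 1/|Y| = 3.60 Ω, ∠Z = −∠Y = 17.7°
I = V/|Z| = 1.35/3.60 = 375 mA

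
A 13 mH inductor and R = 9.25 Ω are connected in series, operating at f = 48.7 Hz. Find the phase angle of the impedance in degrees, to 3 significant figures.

23.3°

ω = 2πf = 306.0 rad/s
X_L = ωL = 3.98 Ω
Z = 9.25 + j3.98 Ω
|Z| = √(9.25² + 3.98²) = 10.1 Ω
∠Z = arctan(3.98/9.25) = 23.3°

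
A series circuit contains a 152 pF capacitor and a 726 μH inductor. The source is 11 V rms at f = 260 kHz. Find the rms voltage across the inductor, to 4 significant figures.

4.592 V

ω = 2πf = 1.634e+06 rad/s
X_L = ωL = 1186 Ω
X_C = 1/(ωC) = 4027 Ω
Net reactance X = X_L − X_C = -2841 Ω
Z = − j2841 Ω
|Z| = √(0² + 2841²) = 2841 Ω
I = V/|Z| = 3.872 mA
V_L = I·|Z_L| = 0.003872 × 1186 = 4.592 V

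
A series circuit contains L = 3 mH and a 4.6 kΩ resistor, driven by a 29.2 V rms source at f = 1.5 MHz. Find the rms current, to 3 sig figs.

ω = 2πf = 9.425e+06 rad/s
X_L = ωL = 28300 Ω
Z = 4600 + j28300 Ω
|Z| = √(4600² + 28300²) = 28600 Ω
I = V/|Z| = 29.2/28600 = 1.02 mA

1.02 mA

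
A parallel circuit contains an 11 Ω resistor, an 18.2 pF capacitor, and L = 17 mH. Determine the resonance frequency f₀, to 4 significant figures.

286.1 kHz

ω₀ = 1/√(LC) = 1/√(0.017 × 1.82e-11) = 1.798e+06 rad/s
f₀ = ω₀/(2π) = 286.1 kHz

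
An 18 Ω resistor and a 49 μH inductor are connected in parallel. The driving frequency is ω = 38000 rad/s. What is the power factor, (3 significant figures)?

X_L = ωL = 1.86 Ω
Parallel: admittances add. Y = 1/R + 1/(jωL)
Y = (0.0556 − j0.537) S
|Y| = 0.540 S → |Z| = 1/|Y| = 1.85 Ω, ∠Z = −∠Y = 84.1°
cos φ = cos(84.1°) = 0.103

0.103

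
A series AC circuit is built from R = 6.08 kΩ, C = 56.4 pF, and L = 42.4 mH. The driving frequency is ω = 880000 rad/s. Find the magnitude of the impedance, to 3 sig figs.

X_L = ωL = 37300 Ω
X_C = 1/(ωC) = 20100 Ω
Net reactance X = X_L − X_C = 17200 Ω
Z = 6080 + j17200 Ω
|Z| = √(6080² + 17200²) = 18200 Ω

18200 Ω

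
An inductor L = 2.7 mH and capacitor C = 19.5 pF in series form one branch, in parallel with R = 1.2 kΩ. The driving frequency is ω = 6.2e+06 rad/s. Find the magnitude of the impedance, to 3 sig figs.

1190 Ω

X_L = ωL = 16700 Ω
X_C = 1/(ωC) = 8270 Ω
Branch 1: Z₁ = R = 1200 Ω
Branch 2 (series LC): Z₂ = j(X_L − X_C) = j8470 Ω
Parallel: Z = Z₁Z₂/(Z₁+Z₂), |Z| = 1190 Ω, ∠Z = 8.07°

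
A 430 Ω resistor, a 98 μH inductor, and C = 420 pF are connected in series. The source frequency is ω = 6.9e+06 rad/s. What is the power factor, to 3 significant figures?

X_L = ωL = 676 Ω
X_C = 1/(ωC) = 345 Ω
Net reactance X = X_L − X_C = 331 Ω
Z = 430 + j331 Ω
|Z| = √(430² + 331²) = 543 Ω
∠Z = arctan(331/430) = 37.6°
cos φ = cos(37.6°) = 0.792

0.792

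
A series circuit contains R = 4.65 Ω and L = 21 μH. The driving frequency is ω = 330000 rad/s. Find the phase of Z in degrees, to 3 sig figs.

X_L = ωL = 6.93 Ω
Z = 4.65 + j6.93 Ω
|Z| = √(4.65² + 6.93²) = 8.35 Ω
∠Z = arctan(6.93/4.65) = 56.1°

56.1°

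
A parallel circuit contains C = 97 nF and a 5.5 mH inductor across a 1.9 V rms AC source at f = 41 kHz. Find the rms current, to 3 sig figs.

46.1 mA

ω = 2πf = 257600 rad/s
X_L = ωL = 1420 Ω
X_C = 1/(ωC) = 40.0 Ω
Parallel: admittances add. Y = 1/(jωL) + jωC
Y = (0 + j0.0243) S
|Y| = 0.0243 S → |Z| = 1/|Y| = 41.2 Ω, ∠Z = −∠Y = -90.0°
I = V/|Z| = 1.9/41.2 = 46.1 mA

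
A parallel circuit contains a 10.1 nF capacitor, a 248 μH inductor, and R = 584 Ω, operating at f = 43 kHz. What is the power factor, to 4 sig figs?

ω = 2πf = 270200 rad/s
X_L = ωL = 67.00 Ω
X_C = 1/(ωC) = 366.5 Ω
Parallel: admittances add. Y = 1/R + 1/(jωL) + jωC
Y = (0.001712 − j0.01220) S
|Y| = 0.01232 S → |Z| = 1/|Y| = 81.20 Ω, ∠Z = −∠Y = 82.01°
cos φ = cos(82.01°) = 0.1390

0.1390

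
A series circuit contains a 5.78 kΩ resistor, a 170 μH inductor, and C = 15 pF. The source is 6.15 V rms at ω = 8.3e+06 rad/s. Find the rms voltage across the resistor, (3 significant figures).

4.04 V

X_L = ωL = 1410 Ω
X_C = 1/(ωC) = 8030 Ω
Net reactance X = X_L − X_C = -6620 Ω
Z = 5780 − j6620 Ω
|Z| = √(5780² + 6620²) = 8790 Ω
I = V/|Z| = 700 μA
V_R = I·|Z_R| = 0.000700 × 5780 = 4.04 V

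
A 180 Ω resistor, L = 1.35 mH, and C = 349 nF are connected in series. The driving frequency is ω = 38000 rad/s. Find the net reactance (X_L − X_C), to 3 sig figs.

-24.1 Ω

X_L = ωL = 51.3 Ω
X_C = 1/(ωC) = 75.4 Ω
X = 51.3 − 75.4 = -24.1 Ω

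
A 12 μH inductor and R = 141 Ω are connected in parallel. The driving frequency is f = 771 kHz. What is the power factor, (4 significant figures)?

0.3812

ω = 2πf = 4.844e+06 rad/s
X_L = ωL = 58.13 Ω
Parallel: admittances add. Y = 1/R + 1/(jωL)
Y = (0.007092 − j0.01720) S
|Y| = 0.01861 S → |Z| = 1/|Y| = 53.74 Ω, ∠Z = −∠Y = 67.59°
cos φ = cos(67.59°) = 0.3812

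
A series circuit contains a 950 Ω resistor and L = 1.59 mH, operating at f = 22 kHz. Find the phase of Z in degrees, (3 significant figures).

ω = 2πf = 138200 rad/s
X_L = ωL = 220 Ω
Z = 950 + j220 Ω
|Z| = √(950² + 220²) = 975 Ω
∠Z = arctan(220/950) = 13.0°

13.0°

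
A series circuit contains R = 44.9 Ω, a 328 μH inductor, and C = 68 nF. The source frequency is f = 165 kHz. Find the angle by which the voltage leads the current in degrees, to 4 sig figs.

ω = 2πf = 1.037e+06 rad/s
X_L = ωL = 340.0 Ω
X_C = 1/(ωC) = 14.18 Ω
Net reactance X = X_L − X_C = 325.9 Ω
Z = 44.90 + j325.9 Ω
|Z| = √(44.90² + 325.9²) = 328.9 Ω
∠Z = arctan(325.9/44.90) = 82.15°

82.15°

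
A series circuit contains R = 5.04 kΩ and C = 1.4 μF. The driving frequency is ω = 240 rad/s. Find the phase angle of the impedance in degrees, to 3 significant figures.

X_C = 1/(ωC) = 2980 Ω
Z = 5040 − j2980 Ω
|Z| = √(5040² + 2980²) = 5850 Ω
∠Z = arctan(-2980/5040) = -30.6°

-30.6°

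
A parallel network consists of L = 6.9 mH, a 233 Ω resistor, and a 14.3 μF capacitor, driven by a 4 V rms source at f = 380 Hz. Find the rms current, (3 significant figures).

ω = 2πf = 2388 rad/s
X_L = ωL = 16.5 Ω
X_C = 1/(ωC) = 29.3 Ω
Parallel: admittances add. Y = 1/R + 1/(jωL) + jωC
Y = (0.00429 − j0.0266) S
|Y| = 0.0269 S → |Z| = 1/|Y| = 37.2 Ω, ∠Z = −∠Y = 80.8°
I = V/|Z| = 4/37.2 = 108 mA

108 mA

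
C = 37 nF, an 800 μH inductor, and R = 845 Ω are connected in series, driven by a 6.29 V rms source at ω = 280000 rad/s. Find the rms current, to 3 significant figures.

X_L = ωL = 224 Ω
X_C = 1/(ωC) = 96.5 Ω
Net reactance X = X_L − X_C = 127 Ω
Z = 845 + j127 Ω
|Z| = √(845² + 127²) = 855 Ω
I = V/|Z| = 6.29/855 = 7.36 mA

7.36 mA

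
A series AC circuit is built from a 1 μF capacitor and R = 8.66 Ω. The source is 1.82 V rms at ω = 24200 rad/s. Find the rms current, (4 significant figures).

43.11 mA

X_C = 1/(ωC) = 41.32 Ω
Z = 8.660 − j41.32 Ω
|Z| = √(8.660² + 41.32²) = 42.22 Ω
I = V/|Z| = 1.82/42.22 = 43.11 mA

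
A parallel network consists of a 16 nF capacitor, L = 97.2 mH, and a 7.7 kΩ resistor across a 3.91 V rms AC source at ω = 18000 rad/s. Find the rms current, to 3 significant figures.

1.22 mA

X_L = ωL = 1750 Ω
X_C = 1/(ωC) = 3470 Ω
Parallel: admittances add. Y = 1/R + 1/(jωL) + jωC
Y = (0.000130 − j0.000284) S
|Y| = 0.000312 S → |Z| = 1/|Y| = 3210 Ω, ∠Z = −∠Y = 65.4°
I = V/|Z| = 3.91/3210 = 1.22 mA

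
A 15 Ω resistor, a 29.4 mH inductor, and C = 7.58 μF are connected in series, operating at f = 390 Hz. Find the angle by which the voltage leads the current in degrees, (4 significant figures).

50.51°

ω = 2πf = 2450 rad/s
X_L = ωL = 72.04 Ω
X_C = 1/(ωC) = 53.84 Ω
Net reactance X = X_L − X_C = 18.21 Ω
Z = 15.00 + j18.21 Ω
|Z| = √(15.00² + 18.21²) = 23.59 Ω
∠Z = arctan(18.21/15.00) = 50.51°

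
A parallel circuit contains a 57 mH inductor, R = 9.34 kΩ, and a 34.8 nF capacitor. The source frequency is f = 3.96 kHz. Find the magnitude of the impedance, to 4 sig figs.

ω = 2πf = 24880 rad/s
X_L = ωL = 1418 Ω
X_C = 1/(ωC) = 1155 Ω
Parallel: admittances add. Y = 1/R + 1/(jωL) + jωC
Y = (0.0001071 + j0.0001608) S
|Y| = 0.0001932 S → |Z| = 1/|Y| = 5177 Ω, ∠Z = −∠Y = -56.34°

5177 Ω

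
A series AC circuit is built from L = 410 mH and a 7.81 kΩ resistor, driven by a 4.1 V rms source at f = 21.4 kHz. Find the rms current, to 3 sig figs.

ω = 2πf = 134500 rad/s
X_L = ωL = 55100 Ω
Z = 7810 + j55100 Ω
|Z| = √(7810² + 55100²) = 55700 Ω
I = V/|Z| = 4.1/55700 = 73.6 μA

73.6 μA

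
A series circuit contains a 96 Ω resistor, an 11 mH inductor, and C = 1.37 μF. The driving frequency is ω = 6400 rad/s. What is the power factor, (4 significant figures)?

X_L = ωL = 70.40 Ω
X_C = 1/(ωC) = 114.1 Ω
Net reactance X = X_L − X_C = -43.65 Ω
Z = 96.00 − j43.65 Ω
|Z| = √(96.00² + 43.65²) = 105.5 Ω
∠Z = arctan(-43.65/96.00) = -24.45°
cos φ = cos(-24.45°) = 0.9103

0.9103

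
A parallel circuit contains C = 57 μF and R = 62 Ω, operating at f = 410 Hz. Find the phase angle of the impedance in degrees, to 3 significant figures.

-83.7°

ω = 2πf = 2576 rad/s
X_C = 1/(ωC) = 6.81 Ω
Parallel: admittances add. Y = 1/R + jωC
Y = (0.0161 + j0.147) S
|Y| = 0.148 S → |Z| = 1/|Y| = 6.77 Ω, ∠Z = −∠Y = -83.7°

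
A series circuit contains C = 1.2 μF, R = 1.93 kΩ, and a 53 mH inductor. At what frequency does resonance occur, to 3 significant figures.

ω₀ = 1/√(LC) = 1/√(0.053 × 1.2e-06) = 3965 rad/s
f₀ = ω₀/(2π) = 631 Hz

631 Hz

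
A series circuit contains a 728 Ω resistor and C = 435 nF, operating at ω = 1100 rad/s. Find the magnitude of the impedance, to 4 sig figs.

2213 Ω

X_C = 1/(ωC) = 2090 Ω
Z = 728.0 − j2090 Ω
|Z| = √(728.0² + 2090²) = 2213 Ω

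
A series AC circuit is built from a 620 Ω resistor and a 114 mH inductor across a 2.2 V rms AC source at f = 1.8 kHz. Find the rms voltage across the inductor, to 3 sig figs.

ω = 2πf = 11310 rad/s
X_L = ωL = 1290 Ω
Z = 620 + j1290 Ω
|Z| = √(620² + 1290²) = 1430 Ω
I = V/|Z| = 1.54 mA
V_L = I·|Z_L| = 0.00154 × 1290 = 1.98 V

1.98 V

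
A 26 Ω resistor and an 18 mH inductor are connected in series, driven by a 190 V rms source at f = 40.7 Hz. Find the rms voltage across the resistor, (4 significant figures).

187.1 V

ω = 2πf = 255.7 rad/s
X_L = ωL = 4.603 Ω
Z = 26.00 + j4.603 Ω
|Z| = √(26.00² + 4.603²) = 26.40 Ω
I = V/|Z| = 7.196 A
V_R = I·|Z_R| = 7.196 × 26.00 = 187.1 V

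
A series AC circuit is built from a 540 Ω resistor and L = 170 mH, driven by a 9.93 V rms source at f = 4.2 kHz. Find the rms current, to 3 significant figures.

2.20 mA

ω = 2πf = 26390 rad/s
X_L = ωL = 4490 Ω
Z = 540 + j4490 Ω
|Z| = √(540² + 4490²) = 4520 Ω
I = V/|Z| = 9.93/4520 = 2.20 mA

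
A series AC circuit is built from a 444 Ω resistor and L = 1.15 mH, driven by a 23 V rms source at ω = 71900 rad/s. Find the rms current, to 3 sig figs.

X_L = ωL = 82.7 Ω
Z = 444 + j82.7 Ω
|Z| = √(444² + 82.7²) = 452 Ω
I = V/|Z| = 23/452 = 50.9 mA

50.9 mA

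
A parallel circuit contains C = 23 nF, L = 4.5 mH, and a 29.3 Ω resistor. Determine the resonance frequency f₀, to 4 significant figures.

15.64 kHz

ω₀ = 1/√(LC) = 1/√(0.0045 × 2.3e-08) = 98290 rad/s
f₀ = ω₀/(2π) = 15.64 kHz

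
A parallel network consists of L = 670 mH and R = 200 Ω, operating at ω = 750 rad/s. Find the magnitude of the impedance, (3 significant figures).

X_L = ωL = 503 Ω
Parallel: admittances add. Y = 1/R + 1/(jωL)
Y = (0.00500 − j0.00199) S
|Y| = 0.00538 S → |Z| = 1/|Y| = 186 Ω, ∠Z = −∠Y = 21.7°

186 Ω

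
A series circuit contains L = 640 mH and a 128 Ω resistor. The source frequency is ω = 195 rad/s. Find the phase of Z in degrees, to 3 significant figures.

X_L = ωL = 125 Ω
Z = 128 + j125 Ω
|Z| = √(128² + 125²) = 179 Ω
∠Z = arctan(125/128) = 44.3°

44.3°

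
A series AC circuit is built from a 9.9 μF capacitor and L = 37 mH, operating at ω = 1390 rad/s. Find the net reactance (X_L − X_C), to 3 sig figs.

-21.2 Ω

X_L = ωL = 51.4 Ω
X_C = 1/(ωC) = 72.7 Ω
X = 51.4 − 72.7 = -21.2 Ω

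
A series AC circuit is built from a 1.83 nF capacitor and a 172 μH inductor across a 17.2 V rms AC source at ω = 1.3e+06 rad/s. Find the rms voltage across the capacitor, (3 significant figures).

36.7 V

X_L = ωL = 224 Ω
X_C = 1/(ωC) = 420 Ω
Net reactance X = X_L − X_C = -197 Ω
Z = − j197 Ω
|Z| = √(0² + 197²) = 197 Ω
I = V/|Z| = 87.4 mA
V_C = I·|Z_C| = 0.0874 × 420 = 36.7 V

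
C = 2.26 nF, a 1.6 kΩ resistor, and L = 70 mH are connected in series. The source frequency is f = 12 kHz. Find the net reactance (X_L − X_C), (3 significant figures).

ω = 2πf = 75400 rad/s
X_L = ωL = 5280 Ω
X_C = 1/(ωC) = 5870 Ω
X = 5280 − 5870 = -591 Ω

-591 Ω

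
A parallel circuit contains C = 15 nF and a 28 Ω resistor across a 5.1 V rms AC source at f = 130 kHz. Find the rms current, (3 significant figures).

193 mA

ω = 2πf = 816800 rad/s
X_C = 1/(ωC) = 81.6 Ω
Parallel: admittances add. Y = 1/R + jωC
Y = (0.0357 + j0.0123) S
|Y| = 0.0378 S → |Z| = 1/|Y| = 26.5 Ω, ∠Z = −∠Y = -18.9°
I = V/|Z| = 5.1/26.5 = 193 mA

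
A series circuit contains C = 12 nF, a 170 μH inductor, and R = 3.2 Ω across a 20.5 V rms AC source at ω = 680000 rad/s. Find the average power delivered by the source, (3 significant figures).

X_L = ωL = 116 Ω
X_C = 1/(ωC) = 123 Ω
Net reactance X = X_L − X_C = -6.95 Ω
Z = 3.20 − j6.95 Ω
|Z| = √(3.20² + 6.95²) = 7.65 Ω
∠Z = arctan(-6.95/3.20) = -65.3°
I = V/|Z| = 2.68 A
P = VI cos φ = 20.5 × 2.68 × cos(-65.3°) = 23.0 W

23.0 W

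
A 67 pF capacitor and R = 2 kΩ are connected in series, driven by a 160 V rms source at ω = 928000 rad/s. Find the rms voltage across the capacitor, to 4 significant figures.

X_C = 1/(ωC) = 16080 Ω
Z = 2000 − j16080 Ω
|Z| = √(2000² + 16080²) = 16210 Ω
I = V/|Z| = 9.872 mA
V_C = I·|Z_C| = 0.009872 × 16080 = 158.8 V

158.8 V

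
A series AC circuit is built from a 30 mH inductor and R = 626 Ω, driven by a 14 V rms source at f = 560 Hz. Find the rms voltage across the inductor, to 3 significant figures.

ω = 2πf = 3519 rad/s
X_L = ωL = 106 Ω
Z = 626 + j106 Ω
|Z| = √(626² + 106²) = 635 Ω
I = V/|Z| = 22.1 mA
V_L = I·|Z_L| = 0.0221 × 106 = 2.33 V

2.33 V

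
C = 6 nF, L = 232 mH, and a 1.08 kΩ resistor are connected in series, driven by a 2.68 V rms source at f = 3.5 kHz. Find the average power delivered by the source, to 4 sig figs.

ω = 2πf = 21990 rad/s
X_L = ωL = 5102 Ω
X_C = 1/(ωC) = 7579 Ω
Net reactance X = X_L − X_C = -2477 Ω
Z = 1080 − j2477 Ω
|Z| = √(1080² + 2477²) = 2702 Ω
∠Z = arctan(-2477/1080) = -66.44°
I = V/|Z| = 991.8 μA
P = VI cos φ = 2.68 × 0.0009918 × cos(-66.44°) = 1.062 mW

1.062 mW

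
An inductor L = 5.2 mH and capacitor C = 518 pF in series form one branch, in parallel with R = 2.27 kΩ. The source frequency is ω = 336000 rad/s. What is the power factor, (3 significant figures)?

0.870

X_L = ωL = 1750 Ω
X_C = 1/(ωC) = 5750 Ω
Branch 1: Z₁ = R = 2270 Ω
Branch 2 (series LC): Z₂ = j(X_L − X_C) = −j4000 Ω
Parallel: Z = Z₁Z₂/(Z₁+Z₂), |Z| = 1970 Ω, ∠Z = -29.6°
cos φ = cos(-29.6°) = 0.870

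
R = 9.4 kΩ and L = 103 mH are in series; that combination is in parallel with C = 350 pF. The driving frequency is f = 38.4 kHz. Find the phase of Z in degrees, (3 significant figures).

-74.9°

ω = 2πf = 241300 rad/s
X_L = ωL = 24900 Ω
X_C = 1/(ωC) = 11800 Ω
Branch 1 (R+jX_L): Z₁ = 9400 + j24900 Ω, |Z₁| = 26600 Ω
Branch 2 (−jX_C): Z₂ = −j11800 Ω
Parallel: Z = Z₁Z₂/(Z₁+Z₂), |Z| = 19600 Ω, ∠Z = -74.9°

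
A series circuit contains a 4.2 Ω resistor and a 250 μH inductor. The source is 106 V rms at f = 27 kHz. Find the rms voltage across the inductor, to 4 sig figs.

105.5 V

ω = 2πf = 169600 rad/s
X_L = ωL = 42.41 Ω
Z = 4.200 + j42.41 Ω
|Z| = √(4.200² + 42.41²) = 42.62 Ω
I = V/|Z| = 2.487 A
V_L = I·|Z_L| = 2.487 × 42.41 = 105.5 V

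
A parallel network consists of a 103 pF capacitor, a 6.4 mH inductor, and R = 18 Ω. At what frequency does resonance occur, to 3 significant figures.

ω₀ = 1/√(LC) = 1/√(0.0064 × 1.03e-10) = 1.232e+06 rad/s
f₀ = ω₀/(2π) = 196 kHz

196 kHz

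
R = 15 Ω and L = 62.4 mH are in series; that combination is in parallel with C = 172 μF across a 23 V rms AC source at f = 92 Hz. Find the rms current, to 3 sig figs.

1.76 A

ω = 2πf = 578.1 rad/s
X_L = ωL = 36.1 Ω
X_C = 1/(ωC) = 10.1 Ω
Branch 1 (R+jX_L): Z₁ = 15.0 + j36.1 Ω, |Z₁| = 39.1 Ω
Branch 2 (−jX_C): Z₂ = −j10.1 Ω
Parallel: Z = Z₁Z₂/(Z₁+Z₂), |Z| = 13.1 Ω, ∠Z = -82.6°
I = V/|Z| = 23/13.1 = 1.76 A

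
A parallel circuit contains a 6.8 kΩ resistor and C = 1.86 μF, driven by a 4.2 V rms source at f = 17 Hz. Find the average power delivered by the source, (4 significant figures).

2.594 mW

ω = 2πf = 106.8 rad/s
X_C = 1/(ωC) = 5033 Ω
Parallel: admittances add. Y = 1/R + jωC
Y = (0.0001471 + j0.0001987) S
|Y| = 0.0002472 S → |Z| = 1/|Y| = 4046 Ω, ∠Z = −∠Y = -53.49°
I = V/|Z| = 1.038 mA
P = VI cos φ = 4.2 × 0.001038 × cos(-53.49°) = 2.594 mW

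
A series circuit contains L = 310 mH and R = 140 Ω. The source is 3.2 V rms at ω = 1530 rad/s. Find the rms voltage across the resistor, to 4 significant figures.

X_L = ωL = 474.3 Ω
Z = 140.0 + j474.3 Ω
|Z| = √(140.0² + 474.3²) = 494.5 Ω
I = V/|Z| = 6.471 mA
V_R = I·|Z_R| = 0.006471 × 140.0 = 0.9059 V

0.9059 V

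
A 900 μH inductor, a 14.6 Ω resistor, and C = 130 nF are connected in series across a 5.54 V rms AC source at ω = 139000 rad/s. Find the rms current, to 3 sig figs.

X_L = ωL = 125 Ω
X_C = 1/(ωC) = 55.3 Ω
Net reactance X = X_L − X_C = 69.8 Ω
Z = 14.6 + j69.8 Ω
|Z| = √(14.6² + 69.8²) = 71.3 Ω
I = V/|Z| = 5.54/71.3 = 77.7 mA

77.7 mA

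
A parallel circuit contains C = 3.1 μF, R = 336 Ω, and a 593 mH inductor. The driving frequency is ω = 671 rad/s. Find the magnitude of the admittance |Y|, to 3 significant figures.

X_L = ωL = 398 Ω
X_C = 1/(ωC) = 481 Ω
Parallel: admittances add. Y = 1/R + 1/(jωL) + jωC
Y = (0.00298 − j0.000433) S
|Y| = 0.00301 S → |Z| = 1/|Y| = 332 Ω, ∠Z = −∠Y = 8.28°

3.01 mS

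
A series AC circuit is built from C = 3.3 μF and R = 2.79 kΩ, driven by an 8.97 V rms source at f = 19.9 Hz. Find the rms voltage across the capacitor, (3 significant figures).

5.88 V

ω = 2πf = 125.0 rad/s
X_C = 1/(ωC) = 2420 Ω
Z = 2790 − j2420 Ω
|Z| = √(2790² + 2420²) = 3700 Ω
I = V/|Z| = 2.43 mA
V_C = I·|Z_C| = 0.00243 × 2420 = 5.88 V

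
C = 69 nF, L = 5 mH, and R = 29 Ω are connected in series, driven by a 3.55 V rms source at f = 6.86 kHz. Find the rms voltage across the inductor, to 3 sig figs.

6.16 V

ω = 2πf = 43100 rad/s
X_L = ωL = 216 Ω
X_C = 1/(ωC) = 336 Ω
Net reactance X = X_L − X_C = -121 Ω
Z = 29.0 − j121 Ω
|Z| = √(29.0² + 121²) = 124 Ω
I = V/|Z| = 28.6 mA
V_L = I·|Z_L| = 0.0286 × 216 = 6.16 V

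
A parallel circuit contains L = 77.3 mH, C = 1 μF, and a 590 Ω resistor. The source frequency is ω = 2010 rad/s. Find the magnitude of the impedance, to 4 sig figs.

X_L = ωL = 155.4 Ω
X_C = 1/(ωC) = 497.5 Ω
Parallel: admittances add. Y = 1/R + 1/(jωL) + jωC
Y = (0.001695 − j0.004426) S
|Y| = 0.004740 S → |Z| = 1/|Y| = 211.0 Ω, ∠Z = −∠Y = 69.05°

211.0 Ω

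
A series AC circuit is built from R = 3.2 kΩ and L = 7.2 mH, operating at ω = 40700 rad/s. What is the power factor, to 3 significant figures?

X_L = ωL = 293 Ω
Z = 3200 + j293 Ω
|Z| = √(3200² + 293²) = 3210 Ω
∠Z = arctan(293/3200) = 5.23°
cos φ = cos(5.23°) = 0.996

0.996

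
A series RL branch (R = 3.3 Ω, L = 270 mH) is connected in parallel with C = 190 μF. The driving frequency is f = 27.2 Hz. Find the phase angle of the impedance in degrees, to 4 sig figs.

ω = 2πf = 170.9 rad/s
X_L = ωL = 46.14 Ω
X_C = 1/(ωC) = 30.80 Ω
Branch 1 (R+jX_L): Z₁ = 3.300 + j46.14 Ω, |Z₁| = 46.26 Ω
Branch 2 (−jX_C): Z₂ = −j30.80 Ω
Parallel: Z = Z₁Z₂/(Z₁+Z₂), |Z| = 90.75 Ω, ∠Z = -81.96°

-81.96°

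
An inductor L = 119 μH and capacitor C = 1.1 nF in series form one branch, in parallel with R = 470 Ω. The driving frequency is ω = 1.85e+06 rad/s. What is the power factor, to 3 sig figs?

0.500

X_L = ωL = 220 Ω
X_C = 1/(ωC) = 491 Ω
Branch 1: Z₁ = R = 470 Ω
Branch 2 (series LC): Z₂ = j(X_L − X_C) = −j271 Ω
Parallel: Z = Z₁Z₂/(Z₁+Z₂), |Z| = 235 Ω, ∠Z = -60.0°
cos φ = cos(-60.0°) = 0.500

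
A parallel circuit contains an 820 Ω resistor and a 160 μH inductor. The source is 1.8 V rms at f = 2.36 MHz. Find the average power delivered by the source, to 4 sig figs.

3.951 mW

ω = 2πf = 1.483e+07 rad/s
X_L = ωL = 2373 Ω
Parallel: admittances add. Y = 1/R + 1/(jωL)
Y = (0.001220 − j0.0004215) S
|Y| = 0.001290 S → |Z| = 1/|Y| = 775.0 Ω, ∠Z = −∠Y = 19.07°
I = V/|Z| = 2.323 mA
P = VI cos φ = 1.8 × 0.002323 × cos(19.07°) = 3.951 mW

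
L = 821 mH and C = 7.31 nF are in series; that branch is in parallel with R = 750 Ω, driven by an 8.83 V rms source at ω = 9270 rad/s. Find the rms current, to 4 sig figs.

X_L = ωL = 7611 Ω
X_C = 1/(ωC) = 14760 Ω
Branch 1: Z₁ = R = 750.0 Ω
Branch 2 (series LC): Z₂ = j(X_L − X_C) = −j7146 Ω
Parallel: Z = Z₁Z₂/(Z₁+Z₂), |Z| = 745.9 Ω, ∠Z = -5.991°
I = V/|Z| = 8.83/745.9 = 11.84 mA

11.84 mA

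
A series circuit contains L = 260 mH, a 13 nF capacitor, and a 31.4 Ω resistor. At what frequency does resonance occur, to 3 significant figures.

2.74 kHz

ω₀ = 1/√(LC) = 1/√(0.26 × 1.3e-08) = 17200 rad/s
f₀ = ω₀/(2π) = 2.74 kHz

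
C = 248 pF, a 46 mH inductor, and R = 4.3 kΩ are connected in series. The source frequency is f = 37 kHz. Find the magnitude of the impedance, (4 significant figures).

7920 Ω

ω = 2πf = 232500 rad/s
X_L = ωL = 10690 Ω
X_C = 1/(ωC) = 17340 Ω
Net reactance X = X_L − X_C = -6651 Ω
Z = 4300 − j6651 Ω
|Z| = √(4300² + 6651²) = 7920 Ω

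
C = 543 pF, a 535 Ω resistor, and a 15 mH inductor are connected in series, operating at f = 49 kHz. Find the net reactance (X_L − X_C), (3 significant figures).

-1360 Ω

ω = 2πf = 307900 rad/s
X_L = ωL = 4620 Ω
X_C = 1/(ωC) = 5980 Ω
X = 4620 − 5980 = -1360 Ω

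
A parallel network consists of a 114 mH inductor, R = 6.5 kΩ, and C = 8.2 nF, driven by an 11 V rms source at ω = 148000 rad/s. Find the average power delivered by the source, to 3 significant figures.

18.6 mW

X_L = ωL = 16900 Ω
X_C = 1/(ωC) = 824 Ω
Parallel: admittances add. Y = 1/R + 1/(jωL) + jωC
Y = (0.000154 + j0.00115) S
|Y| = 0.00116 S → |Z| = 1/|Y| = 859 Ω, ∠Z = −∠Y = -82.4°
I = V/|Z| = 12.8 mA
P = VI cos φ = 11 × 0.0128 × cos(-82.4°) = 18.6 mW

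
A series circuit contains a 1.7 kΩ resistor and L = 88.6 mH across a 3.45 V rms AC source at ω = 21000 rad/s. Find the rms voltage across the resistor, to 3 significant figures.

2.33 V

X_L = ωL = 1860 Ω
Z = 1700 + j1860 Ω
|Z| = √(1700² + 1860²) = 2520 Ω
I = V/|Z| = 1.37 mA
V_R = I·|Z_R| = 0.00137 × 1700 = 2.33 V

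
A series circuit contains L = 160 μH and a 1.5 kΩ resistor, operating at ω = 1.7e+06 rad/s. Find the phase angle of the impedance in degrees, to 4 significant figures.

10.28°

X_L = ωL = 272.0 Ω
Z = 1500 + j272.0 Ω
|Z| = √(1500² + 272.0²) = 1524 Ω
∠Z = arctan(272.0/1500) = 10.28°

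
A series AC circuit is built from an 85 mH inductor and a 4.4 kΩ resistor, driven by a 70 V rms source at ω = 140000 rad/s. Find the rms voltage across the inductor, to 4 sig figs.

65.66 V

X_L = ωL = 11900 Ω
Z = 4400 + j11900 Ω
|Z| = √(4400² + 11900²) = 12690 Ω
I = V/|Z| = 5.517 mA
V_L = I·|Z_L| = 0.005517 × 11900 = 65.66 V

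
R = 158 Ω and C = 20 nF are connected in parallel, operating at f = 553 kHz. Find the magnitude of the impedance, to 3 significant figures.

14.3 Ω

ω = 2πf = 3.475e+06 rad/s
X_C = 1/(ωC) = 14.4 Ω
Parallel: admittances add. Y = 1/R + jωC
Y = (0.00633 + j0.0695) S
|Y| = 0.0698 S → |Z| = 1/|Y| = 14.3 Ω, ∠Z = −∠Y = -84.8°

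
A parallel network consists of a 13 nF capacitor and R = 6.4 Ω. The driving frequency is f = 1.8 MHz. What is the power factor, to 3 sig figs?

0.728

ω = 2πf = 1.131e+07 rad/s
X_C = 1/(ωC) = 6.80 Ω
Parallel: admittances add. Y = 1/R + jωC
Y = (0.156 + j0.147) S
|Y| = 0.215 S → |Z| = 1/|Y| = 4.66 Ω, ∠Z = −∠Y = -43.3°
cos φ = cos(-43.3°) = 0.728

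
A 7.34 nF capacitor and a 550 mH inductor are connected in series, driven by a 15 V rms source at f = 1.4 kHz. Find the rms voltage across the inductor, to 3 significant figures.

6.81 V

ω = 2πf = 8796 rad/s
X_L = ωL = 4840 Ω
X_C = 1/(ωC) = 15500 Ω
Net reactance X = X_L − X_C = -10600 Ω
Z = − j10600 Ω
|Z| = √(0² + 10600²) = 10600 Ω
I = V/|Z| = 1.41 mA
V_L = I·|Z_L| = 0.00141 × 4840 = 6.81 V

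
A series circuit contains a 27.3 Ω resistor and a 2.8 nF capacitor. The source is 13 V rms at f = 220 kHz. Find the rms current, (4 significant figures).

ω = 2πf = 1.382e+06 rad/s
X_C = 1/(ωC) = 258.4 Ω
Z = 27.30 − j258.4 Ω
|Z| = √(27.30² + 258.4²) = 259.8 Ω
I = V/|Z| = 13/259.8 = 50.04 mA

50.04 mA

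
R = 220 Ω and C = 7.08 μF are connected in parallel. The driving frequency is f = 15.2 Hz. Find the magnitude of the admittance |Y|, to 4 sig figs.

4.595 mS

ω = 2πf = 95.50 rad/s
X_C = 1/(ωC) = 1479 Ω
Parallel: admittances add. Y = 1/R + jωC
Y = (0.004545 + j0.0006762) S
|Y| = 0.004595 S → |Z| = 1/|Y| = 217.6 Ω, ∠Z = −∠Y = -8.461°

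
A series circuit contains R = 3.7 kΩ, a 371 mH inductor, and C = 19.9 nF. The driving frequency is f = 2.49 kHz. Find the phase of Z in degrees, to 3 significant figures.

ω = 2πf = 15650 rad/s
X_L = ωL = 5800 Ω
X_C = 1/(ωC) = 3210 Ω
Net reactance X = X_L − X_C = 2590 Ω
Z = 3700 + j2590 Ω
|Z| = √(3700² + 2590²) = 4520 Ω
∠Z = arctan(2590/3700) = 35.0°

35.0°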